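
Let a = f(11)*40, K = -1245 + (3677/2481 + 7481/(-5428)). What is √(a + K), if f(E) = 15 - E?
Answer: I*√49188251773887045/6733434 ≈ 32.938*I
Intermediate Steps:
K = -16764852265/13466868 (K = -1245 + (3677*(1/2481) + 7481*(-1/5428)) = -1245 + (3677/2481 - 7481/5428) = -1245 + 1398395/13466868 = -16764852265/13466868 ≈ -1244.9)
a = 160 (a = (15 - 1*11)*40 = (15 - 11)*40 = 4*40 = 160)
√(a + K) = √(160 - 16764852265/13466868) = √(-14610153385/13466868) = I*√49188251773887045/6733434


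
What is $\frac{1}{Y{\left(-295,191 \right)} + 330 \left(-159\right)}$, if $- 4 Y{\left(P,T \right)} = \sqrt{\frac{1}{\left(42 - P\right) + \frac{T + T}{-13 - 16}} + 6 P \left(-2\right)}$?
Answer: $- \frac{7883932320}{413669895586231} + \frac{4 \sqrt{312195991079}}{413669895586231} \approx -1.9053 \cdot 10^{-5}$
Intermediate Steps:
$Y{\left(P,T \right)} = - \frac{\sqrt{\frac{1}{42 - P - \frac{2 T}{29}} - 12 P}}{4}$ ($Y{\left(P,T \right)} = - \frac{\sqrt{\frac{1}{\left(42 - P\right) + \frac{T + T}{-13 - 16}} + 6 P \left(-2\right)}}{4} = - \frac{\sqrt{\frac{1}{\left(42 - P\right) + \frac{2 T}{-29}} - 12 P}}{4} = - \frac{\sqrt{\frac{1}{\left(42 - P\right) + 2 T \left(- \frac{1}{29}\right)} - 12 P}}{4} = - \frac{\sqrt{\frac{1}{\left(42 - P\right) - \frac{2 T}{29}} - 12 P}}{4} = - \frac{\sqrt{\frac{1}{42 - P - \frac{2 T}{29}} - 12 P}}{4}$)
$\frac{1}{Y{\left(-295,191 \right)} + 330 \left(-159\right)} = \frac{1}{- \frac{\sqrt{- \frac{29 + 12 \left(-295\right) \left(-1218 + 2 \cdot 191 + 29 \left(-295\right)\right)}{-1218 + 2 \cdot 191 + 29 \left(-295\right)}}}{4} + 330 \left(-159\right)} = \frac{1}{- \frac{\sqrt{- \frac{29 + 12 \left(-295\right) \left(-1218 + 382 - 8555\right)}{-1218 + 382 - 8555}}}{4} - 52470} = \frac{1}{- \frac{\sqrt{- \frac{29 + 12 \left(-295\right) \left(-9391\right)}{-9391}}}{4} - 52470} = \frac{1}{- \frac{\sqrt{\left(-1\right) \left(- \frac{1}{9391}\right) \left(29 + 33244140\right)}}{4} - 52470} = \frac{1}{- \frac{\sqrt{\left(-1\right) \left(- \frac{1}{9391}\right) 33244169}}{4} - 52470} = \frac{1}{- \frac{\sqrt{\frac{33244169}{9391}}}{4} - 52470} = \frac{1}{- \frac{\frac{1}{9391} \sqrt{312195991079}}{4} - 52470} = \frac{1}{- \frac{\sqrt{312195991079}}{37564} - 52470} = \frac{1}{-52470 - \frac{\sqrt{312195991079}}{37564}}$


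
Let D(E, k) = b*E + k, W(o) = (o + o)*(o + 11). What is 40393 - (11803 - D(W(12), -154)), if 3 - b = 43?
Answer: 6356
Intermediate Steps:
b = -40 (b = 3 - 1*43 = 3 - 43 = -40)
W(o) = 2*o*(11 + o) (W(o) = (2*o)*(11 + o) = 2*o*(11 + o))
D(E, k) = k - 40*E (D(E, k) = -40*E + k = k - 40*E)
40393 - (11803 - D(W(12), -154)) = 40393 - (11803 - (-154 - 80*12*(11 + 12))) = 40393 - (11803 - (-154 - 80*12*23)) = 40393 - (11803 - (-154 - 40*552)) = 40393 - (11803 - (-154 - 22080)) = 40393 - (11803 - 1*(-22234)) = 40393 - (11803 + 22234) = 40393 - 1*34037 = 40393 - 34037 = 6356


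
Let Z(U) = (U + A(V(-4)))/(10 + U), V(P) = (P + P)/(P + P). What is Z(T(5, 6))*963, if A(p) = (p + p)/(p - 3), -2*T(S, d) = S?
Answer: -2247/5 ≈ -449.40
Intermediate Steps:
V(P) = 1 (V(P) = (2*P)/((2*P)) = (2*P)*(1/(2*P)) = 1)
T(S, d) = -S/2
A(p) = 2*p/(-3 + p) (A(p) = (2*p)/(-3 + p) = 2*p/(-3 + p))
Z(U) = (-1 + U)/(10 + U) (Z(U) = (U + 2*1/(-3 + 1))/(10 + U) = (U + 2*1/(-2))/(10 + U) = (U + 2*1*(-1/2))/(10 + U) = (U - 1)/(10 + U) = (-1 + U)/(10 + U))
Z(T(5, 6))*963 = ((-1 - 1/2*5)/(10 - 1/2*5))*963 = ((-1 - 5/2)/(10 - 5/2))*963 = (-7/2/(15/2))*963 = ((2/15)*(-7/2))*963 = -7/15*963 = -2247/5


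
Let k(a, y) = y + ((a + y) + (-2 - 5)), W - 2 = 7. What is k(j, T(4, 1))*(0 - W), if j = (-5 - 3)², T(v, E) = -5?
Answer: -423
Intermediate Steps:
W = 9 (W = 2 + 7 = 9)
j = 64 (j = (-8)² = 64)
k(a, y) = -7 + a + 2*y (k(a, y) = y + ((a + y) - 7) = y + (-7 + a + y) = -7 + a + 2*y)
k(j, T(4, 1))*(0 - W) = (-7 + 64 + 2*(-5))*(0 - 1*9) = (-7 + 64 - 10)*(0 - 9) = 47*(-9) = -423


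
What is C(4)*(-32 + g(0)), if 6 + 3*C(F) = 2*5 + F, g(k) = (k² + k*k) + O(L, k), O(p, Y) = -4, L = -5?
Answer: -96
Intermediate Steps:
g(k) = -4 + 2*k² (g(k) = (k² + k*k) - 4 = (k² + k²) - 4 = 2*k² - 4 = -4 + 2*k²)
C(F) = 4/3 + F/3 (C(F) = -2 + (2*5 + F)/3 = -2 + (10 + F)/3 = -2 + (10/3 + F/3) = 4/3 + F/3)
C(4)*(-32 + g(0)) = (4/3 + (⅓)*4)*(-32 + (-4 + 2*0²)) = (4/3 + 4/3)*(-32 + (-4 + 2*0)) = 8*(-32 + (-4 + 0))/3 = 8*(-32 - 4)/3 = (8/3)*(-36) = -96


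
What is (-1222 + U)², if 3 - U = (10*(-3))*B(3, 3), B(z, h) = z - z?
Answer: 1485961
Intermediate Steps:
B(z, h) = 0
U = 3 (U = 3 - 10*(-3)*0 = 3 - (-30)*0 = 3 - 1*0 = 3 + 0 = 3)
(-1222 + U)² = (-1222 + 3)² = (-1219)² = 1485961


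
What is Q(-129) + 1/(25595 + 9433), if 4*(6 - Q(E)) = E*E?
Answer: -36378767/8757 ≈ -4154.3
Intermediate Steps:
Q(E) = 6 - E²/4 (Q(E) = 6 - E*E/4 = 6 - E²/4)
Q(-129) + 1/(25595 + 9433) = (6 - ¼*(-129)²) + 1/(25595 + 9433) = (6 - ¼*16641) + 1/35028 = (6 - 16641/4) + 1/35028 = -16617/4 + 1/35028 = -36378767/8757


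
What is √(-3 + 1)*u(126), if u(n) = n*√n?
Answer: 756*I*√7 ≈ 2000.2*I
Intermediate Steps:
u(n) = n^(3/2)
√(-3 + 1)*u(126) = √(-3 + 1)*126^(3/2) = √(-2)*(378*√14) = (I*√2)*(378*√14) = 756*I*√7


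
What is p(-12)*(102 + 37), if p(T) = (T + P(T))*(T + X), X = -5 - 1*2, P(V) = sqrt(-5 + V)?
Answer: 31692 - 2641*I*sqrt(17) ≈ 31692.0 - 10889.0*I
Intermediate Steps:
X = -7 (X = -5 - 2 = -7)
p(T) = (-7 + T)*(T + sqrt(-5 + T)) (p(T) = (T + sqrt(-5 + T))*(T - 7) = (T + sqrt(-5 + T))*(-7 + T) = (-7 + T)*(T + sqrt(-5 + T)))
p(-12)*(102 + 37) = ((-12)**2 - 7*(-12) - 7*sqrt(-5 - 12) - 12*sqrt(-5 - 12))*(102 + 37) = (144 + 84 - 7*I*sqrt(17) - 12*I*sqrt(17))*139 = (228 - 19*I*sqrt(17))*139 = 31692 - 2641*I*sqrt(17)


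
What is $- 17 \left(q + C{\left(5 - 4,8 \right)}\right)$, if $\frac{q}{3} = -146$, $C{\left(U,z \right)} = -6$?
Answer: $7548$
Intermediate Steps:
$q = -438$ ($q = 3 \left(-146\right) = -438$)
$- 17 \left(q + C{\left(5 - 4,8 \right)}\right) = - 17 \left(-438 - 6\right) = \left(-17\right) \left(-444\right) = 7548$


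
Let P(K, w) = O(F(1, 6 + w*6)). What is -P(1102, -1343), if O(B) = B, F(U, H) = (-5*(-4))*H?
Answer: 161040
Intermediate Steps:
F(U, H) = 20*H
P(K, w) = 120 + 120*w (P(K, w) = 20*(6 + w*6) = 20*(6 + 6*w) = 120 + 120*w)
-P(1102, -1343) = -(120 + 120*(-1343)) = -(120 - 161160) = -1*(-161040) = 161040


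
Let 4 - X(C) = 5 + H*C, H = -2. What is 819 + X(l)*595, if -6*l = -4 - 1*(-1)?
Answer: 819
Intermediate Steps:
l = 1/2 (l = -(-4 - 1*(-1))/6 = -(-4 + 1)/6 = -1/6*(-3) = 1/2 ≈ 0.50000)
X(C) = -1 + 2*C (X(C) = 4 - (5 - 2*C) = 4 + (-5 + 2*C) = -1 + 2*C)
819 + X(l)*595 = 819 + (-1 + 2*(1/2))*595 = 819 + (-1 + 1)*595 = 819 + 0*595 = 819 + 0 = 819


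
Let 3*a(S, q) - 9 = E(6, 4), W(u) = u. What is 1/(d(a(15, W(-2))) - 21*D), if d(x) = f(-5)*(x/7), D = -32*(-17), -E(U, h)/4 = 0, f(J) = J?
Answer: -7/79983 ≈ -8.7519e-5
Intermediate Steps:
E(U, h) = 0 (E(U, h) = -4*0 = 0)
a(S, q) = 3 (a(S, q) = 3 + (1/3)*0 = 3 + 0 = 3)
D = 544
d(x) = -5*x/7
1/(d(a(15, W(-2))) - 21*D) = 1/(-5/7*3 - 21*544) = 1/(-15/7 - 11424) = 1/(-79983/7) = -7/79983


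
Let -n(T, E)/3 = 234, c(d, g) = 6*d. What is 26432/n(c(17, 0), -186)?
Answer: -13216/351 ≈ -37.652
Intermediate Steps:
n(T, E) = -702 (n(T, E) = -3*234 = -702)
26432/n(c(17, 0), -186) = 26432/(-702) = 26432*(-1/702) = -13216/351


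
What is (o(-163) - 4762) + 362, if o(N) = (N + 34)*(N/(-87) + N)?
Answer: 475174/29 ≈ 16385.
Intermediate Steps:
o(N) = 86*N*(34 + N)/87 (o(N) = (34 + N)*(N*(-1/87) + N) = (34 + N)*(-N/87 + N) = (34 + N)*(86*N/87) = 86*N*(34 + N)/87)
(o(-163) - 4762) + 362 = ((86/87)*(-163)*(34 - 163) - 4762) + 362 = ((86/87)*(-163)*(-129) - 4762) + 362 = (602774/29 - 4762) + 362 = 464676/29 + 362 = 475174/29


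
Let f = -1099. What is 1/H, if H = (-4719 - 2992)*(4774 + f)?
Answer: -1/28337925 ≈ -3.5288e-8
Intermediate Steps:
H = -28337925 (H = (-4719 - 2992)*(4774 - 1099) = -7711*3675 = -28337925)
1/H = 1/(-28337925) = -1/28337925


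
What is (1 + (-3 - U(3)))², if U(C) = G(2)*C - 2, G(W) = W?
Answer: 36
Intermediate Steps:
U(C) = -2 + 2*C (U(C) = 2*C - 2 = -2 + 2*C)
(1 + (-3 - U(3)))² = (1 + (-3 - (-2 + 2*3)))² = (1 + (-3 - (-2 + 6)))² = (1 + (-3 - 1*4))² = (1 + (-3 - 4))² = (1 - 7)² = (-6)² = 36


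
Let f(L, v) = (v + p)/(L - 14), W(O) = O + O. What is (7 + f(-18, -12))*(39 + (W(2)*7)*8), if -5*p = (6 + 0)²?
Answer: 9994/5 ≈ 1998.8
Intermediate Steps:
W(O) = 2*O
p = -36/5 (p = -(6 + 0)²/5 = -⅕*6² = -⅕*36 = -36/5 ≈ -7.2000)
f(L, v) = (-36/5 + v)/(-14 + L) (f(L, v) = (v - 36/5)/(L - 14) = (-36/5 + v)/(-14 + L))
(7 + f(-18, -12))*(39 + (W(2)*7)*8) = (7 + (-36/5 - 12)/(-14 - 18))*(39 + ((2*2)*7)*8) = (7 - 96/5/(-32))*(39 + (4*7)*8) = (7 - 1/32*(-96/5))*(39 + 28*8) = (7 + ⅗)*(39 + 224) = (38/5)*263 = 9994/5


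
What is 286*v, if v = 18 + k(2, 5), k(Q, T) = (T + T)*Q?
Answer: 10868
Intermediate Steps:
k(Q, T) = 2*Q*T (k(Q, T) = (2*T)*Q = 2*Q*T)
v = 38 (v = 18 + 2*2*5 = 18 + 20 = 38)
286*v = 286*38 = 10868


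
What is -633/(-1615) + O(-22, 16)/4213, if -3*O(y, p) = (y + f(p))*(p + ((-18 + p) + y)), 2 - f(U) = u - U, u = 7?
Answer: 714397/1855635 ≈ 0.38499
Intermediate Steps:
f(U) = -5 + U (f(U) = 2 - (7 - U) = 2 + (-7 + U) = -5 + U)
O(y, p) = -(-18 + y + 2*p)*(-5 + p + y)/3 (O(y, p) = -(y + (-5 + p))*(p + ((-18 + p) + y))/3 = -(-5 + p + y)*(p + (-18 + p + y))/3 = -(-5 + p + y)*(-18 + y + 2*p)/3 = -(-18 + y + 2*p)*(-5 + p + y)/3)
-633/(-1615) + O(-22, 16)/4213 = -633/(-1615) + (-30 - ⅔*16² - ⅓*(-22)² + (23/3)*(-22) + (28/3)*16 - 1*16*(-22))/4213 = -633*(-1/1615) + (-30 - ⅔*256 - ⅓*484 - 506/3 + 448/3 + 352)*(1/4213) = 633/1615 + (-30 - 512/3 - 484/3 - 506/3 + 448/3 + 352)*(1/4213) = 633/1615 - 88/3*1/4213 = 633/1615 - 8/1149 = 714397/1855635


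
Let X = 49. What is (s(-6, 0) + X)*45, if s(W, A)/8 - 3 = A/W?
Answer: 3285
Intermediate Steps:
s(W, A) = 24 + 8*A/W (s(W, A) = 24 + 8*(A/W) = 24 + 8*A/W)
(s(-6, 0) + X)*45 = ((24 + 8*0/(-6)) + 49)*45 = ((24 + 8*0*(-1/6)) + 49)*45 = ((24 + 0) + 49)*45 = (24 + 49)*45 = 73*45 = 3285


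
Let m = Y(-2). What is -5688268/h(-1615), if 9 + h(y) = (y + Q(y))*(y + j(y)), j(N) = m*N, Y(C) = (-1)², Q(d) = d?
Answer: -5688268/10432891 ≈ -0.54522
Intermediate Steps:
Y(C) = 1
m = 1
j(N) = N (j(N) = 1*N = N)
h(y) = -9 + 4*y² (h(y) = -9 + (y + y)*(y + y) = -9 + (2*y)*(2*y) = -9 + 4*y²)
-5688268/h(-1615) = -5688268/(-9 + 4*(-1615)²) = -5688268/(-9 + 4*2608225) = -5688268/(-9 + 10432900) = -5688268/10432891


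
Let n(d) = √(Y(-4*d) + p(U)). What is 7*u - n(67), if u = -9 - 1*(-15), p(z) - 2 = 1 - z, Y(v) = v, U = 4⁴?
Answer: 42 - I*√521 ≈ 42.0 - 22.825*I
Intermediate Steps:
U = 256
p(z) = 3 - z (p(z) = 2 + (1 - z) = 3 - z)
u = 6 (u = -9 + 15 = 6)
n(d) = √(-253 - 4*d) (n(d) = √(-4*d + (3 - 1*256)) = √(-4*d + (3 - 256)) = √(-4*d - 253) = √(-253 - 4*d))
7*u - n(67) = 7*6 - √(-253 - 4*67) = 42 - √(-253 - 268) = 42 - √(-521) = 42 - I*√521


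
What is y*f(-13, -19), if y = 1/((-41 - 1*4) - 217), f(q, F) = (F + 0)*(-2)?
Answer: -19/131 ≈ -0.14504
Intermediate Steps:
f(q, F) = -2*F (f(q, F) = F*(-2) = -2*F)
y = -1/262 (y = 1/((-41 - 4) - 217) = 1/(-45 - 217) = 1/(-262) = -1/262 ≈ -0.0038168)
y*f(-13, -19) = -(-1)*(-19)/131 = -1/262*38 = -19/131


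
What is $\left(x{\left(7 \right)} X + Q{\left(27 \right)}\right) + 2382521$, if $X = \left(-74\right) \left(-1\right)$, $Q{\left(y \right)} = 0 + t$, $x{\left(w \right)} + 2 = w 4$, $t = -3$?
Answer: $2384442$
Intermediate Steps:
$x{\left(w \right)} = -2 + 4 w$ ($x{\left(w \right)} = -2 + w 4 = -2 + 4 w$)
$Q{\left(y \right)} = -3$ ($Q{\left(y \right)} = 0 - 3 = -3$)
$X = 74$
$\left(x{\left(7 \right)} X + Q{\left(27 \right)}\right) + 2382521 = \left(\left(-2 + 4 \cdot 7\right) 74 - 3\right) + 2382521 = \left(\left(-2 + 28\right) 74 - 3\right) + 2382521 = \left(26 \cdot 74 - 3\right) + 2382521 = \left(1924 - 3\right) + 2382521 = 1921 + 2382521 = 2384442$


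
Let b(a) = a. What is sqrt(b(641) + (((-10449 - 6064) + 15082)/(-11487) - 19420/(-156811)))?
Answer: sqrt(231179909173164204414)/600429319 ≈ 25.323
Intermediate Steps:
sqrt(b(641) + (((-10449 - 6064) + 15082)/(-11487) - 19420/(-156811))) = sqrt(641 + (((-10449 - 6064) + 15082)/(-11487) - 19420/(-156811))) = sqrt(641 + ((-16513 + 15082)*(-1/11487) - 19420*(-1/156811))) = sqrt(641 + (-1431*(-1/11487) + 19420/156811)) = sqrt(641 + (477/3829 + 19420/156811)) = sqrt(641 + 149158027/600429319) = sqrt(385024351506/600429319) = sqrt(231179909173164204414)/600429319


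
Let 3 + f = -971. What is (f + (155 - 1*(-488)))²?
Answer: 109561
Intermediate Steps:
f = -974 (f = -3 - 971 = -974)
(f + (155 - 1*(-488)))² = (-974 + (155 - 1*(-488)))² = (-974 + (155 + 488))² = (-974 + 643)² = (-331)² = 109561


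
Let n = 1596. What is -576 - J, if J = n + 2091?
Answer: -4263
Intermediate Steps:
J = 3687 (J = 1596 + 2091 = 3687)
-576 - J = -576 - 1*3687 = -576 - 3687 = -4263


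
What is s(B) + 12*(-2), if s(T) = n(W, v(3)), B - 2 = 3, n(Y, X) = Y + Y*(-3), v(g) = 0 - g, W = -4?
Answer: -16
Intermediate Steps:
v(g) = -g
n(Y, X) = -2*Y (n(Y, X) = Y - 3*Y = -2*Y)
B = 5 (B = 2 + 3 = 5)
s(T) = 8 (s(T) = -2*(-4) = 8)
s(B) + 12*(-2) = 8 + 12*(-2) = 8 - 24 = -16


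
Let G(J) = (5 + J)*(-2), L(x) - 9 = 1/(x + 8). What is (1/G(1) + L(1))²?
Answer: 105625/1296 ≈ 81.501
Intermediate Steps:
L(x) = 9 + 1/(8 + x) (L(x) = 9 + 1/(x + 8) = 9 + 1/(8 + x))
G(J) = -10 - 2*J
(1/G(1) + L(1))² = (1/(-10 - 2*1) + (73 + 9*1)/(8 + 1))² = (1/(-10 - 2) + (73 + 9)/9)² = (1/(-12) + (⅑)*82)² = (-1/12 + 82/9)² = (325/36)² = 105625/1296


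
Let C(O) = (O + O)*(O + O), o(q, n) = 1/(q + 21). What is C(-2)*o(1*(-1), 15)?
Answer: ⅘ ≈ 0.80000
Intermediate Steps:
o(q, n) = 1/(21 + q)
C(O) = 4*O² (C(O) = (2*O)*(2*O) = 4*O²)
C(-2)*o(1*(-1), 15) = (4*(-2)²)/(21 + 1*(-1)) = (4*4)/(21 - 1) = 16/20 = 16*(1/20) = ⅘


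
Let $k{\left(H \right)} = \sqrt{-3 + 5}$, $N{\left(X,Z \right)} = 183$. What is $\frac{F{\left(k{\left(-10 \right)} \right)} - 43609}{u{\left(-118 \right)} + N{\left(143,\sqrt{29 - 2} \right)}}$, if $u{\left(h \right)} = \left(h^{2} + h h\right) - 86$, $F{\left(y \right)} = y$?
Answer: $- \frac{43609}{27945} + \frac{\sqrt{2}}{27945} \approx -1.5605$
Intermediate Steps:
$k{\left(H \right)} = \sqrt{2}$
$u{\left(h \right)} = -86 + 2 h^{2}$ ($u{\left(h \right)} = \left(h^{2} + h^{2}\right) - 86 = 2 h^{2} - 86 = -86 + 2 h^{2}$)
$\frac{F{\left(k{\left(-10 \right)} \right)} - 43609}{u{\left(-118 \right)} + N{\left(143,\sqrt{29 - 2} \right)}} = \frac{\sqrt{2} - 43609}{\left(-86 + 2 \left(-118\right)^{2}\right) + 183} = \frac{-43609 + \sqrt{2}}{\left(-86 + 2 \cdot 13924\right) + 183} = \frac{-43609 + \sqrt{2}}{\left(-86 + 27848\right) + 183} = \frac{-43609 + \sqrt{2}}{27762 + 183} = \frac{-43609 + \sqrt{2}}{27945} = \left(-43609 + \sqrt{2}\right) \frac{1}{27945} = - \frac{43609}{27945} + \frac{\sqrt{2}}{27945}$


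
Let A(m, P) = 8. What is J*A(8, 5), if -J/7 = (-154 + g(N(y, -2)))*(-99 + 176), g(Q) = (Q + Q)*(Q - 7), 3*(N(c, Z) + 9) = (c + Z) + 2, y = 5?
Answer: -2181872/9 ≈ -2.4243e+5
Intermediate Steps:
N(c, Z) = -25/3 + Z/3 + c/3 (N(c, Z) = -9 + ((c + Z) + 2)/3 = -9 + ((Z + c) + 2)/3 = -9 + (2 + Z + c)/3 = -9 + (2/3 + Z/3 + c/3) = -25/3 + Z/3 + c/3)
g(Q) = 2*Q*(-7 + Q) (g(Q) = (2*Q)*(-7 + Q) = 2*Q*(-7 + Q))
J = -272734/9 (J = -7*(-154 + 2*(-25/3 + (1/3)*(-2) + (1/3)*5)*(-7 + (-25/3 + (1/3)*(-2) + (1/3)*5)))*(-99 + 176) = -7*(-154 + 2*(-25/3 - 2/3 + 5/3)*(-7 + (-25/3 - 2/3 + 5/3)))*77 = -7*(-154 + 2*(-22/3)*(-7 - 22/3))*77 = -7*(-154 + 2*(-22/3)*(-43/3))*77 = -7*(-154 + 1892/9)*77 = -3542*77/9 = -7*38962/9 = -272734/9 ≈ -30304.)
J*A(8, 5) = -272734/9*8 = -2181872/9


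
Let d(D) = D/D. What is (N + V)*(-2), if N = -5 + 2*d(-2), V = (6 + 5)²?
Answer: -236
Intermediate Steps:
d(D) = 1
V = 121 (V = 11² = 121)
N = -3 (N = -5 + 2*1 = -5 + 2 = -3)
(N + V)*(-2) = (-3 + 121)*(-2) = 118*(-2) = -236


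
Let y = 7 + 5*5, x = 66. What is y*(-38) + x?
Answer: -1150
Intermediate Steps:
y = 32 (y = 7 + 25 = 32)
y*(-38) + x = 32*(-38) + 66 = -1216 + 66 = -1150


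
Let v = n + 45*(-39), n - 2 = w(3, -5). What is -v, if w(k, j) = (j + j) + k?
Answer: 1760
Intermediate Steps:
w(k, j) = k + 2*j (w(k, j) = 2*j + k = k + 2*j)
n = -5 (n = 2 + (3 + 2*(-5)) = 2 + (3 - 10) = 2 - 7 = -5)
v = -1760 (v = -5 + 45*(-39) = -5 - 1755 = -1760)
-v = -1*(-1760) = 1760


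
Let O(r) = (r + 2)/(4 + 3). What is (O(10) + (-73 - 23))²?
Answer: 435600/49 ≈ 8889.8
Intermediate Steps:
O(r) = 2/7 + r/7 (O(r) = (2 + r)/7 = (2 + r)*(⅐) = 2/7 + r/7)
(O(10) + (-73 - 23))² = ((2/7 + (⅐)*10) + (-73 - 23))² = ((2/7 + 10/7) - 96)² = (12/7 - 96)² = (-660/7)² = 435600/49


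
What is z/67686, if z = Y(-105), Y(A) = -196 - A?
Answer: -91/67686 ≈ -0.0013444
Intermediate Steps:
z = -91 (z = -196 - 1*(-105) = -196 + 105 = -91)
z/67686 = -91/67686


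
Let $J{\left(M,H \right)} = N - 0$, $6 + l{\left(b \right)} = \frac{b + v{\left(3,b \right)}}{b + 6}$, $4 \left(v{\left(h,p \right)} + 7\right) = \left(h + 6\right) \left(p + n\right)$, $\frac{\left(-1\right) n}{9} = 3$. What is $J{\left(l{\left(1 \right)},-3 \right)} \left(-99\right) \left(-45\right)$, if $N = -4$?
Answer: $-17820$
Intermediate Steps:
$n = -27$ ($n = \left(-9\right) 3 = -27$)
$v{\left(h,p \right)} = -7 + \frac{\left(-27 + p\right) \left(6 + h\right)}{4}$ ($v{\left(h,p \right)} = -7 + \frac{\left(h + 6\right) \left(p - 27\right)}{4} = -7 + \frac{\left(6 + h\right) \left(-27 + p\right)}{4} = -7 + \frac{\left(-27 + p\right) \left(6 + h\right)}{4}$)
$l{\left(b \right)} = -6 + \frac{- \frac{271}{4} + \frac{13 b}{4}}{6 + b}$ ($l{\left(b \right)} = -6 + \frac{b + \left(- \frac{95}{2} - \frac{81}{4} + \frac{3 b}{2} + \frac{1}{4} \cdot 3 b\right)}{b + 6} = -6 + \frac{b + \left(- \frac{95}{2} - \frac{81}{4} + \frac{3 b}{2} + \frac{3 b}{4}\right)}{6 + b} = -6 + \frac{b + \left(- \frac{271}{4} + \frac{9 b}{4}\right)}{6 + b} = -6 + \frac{- \frac{271}{4} + \frac{13 b}{4}}{6 + b}$)
$J{\left(M,H \right)} = -4$ ($J{\left(M,H \right)} = -4 - 0 = -4 + 0 = -4$)
$J{\left(l{\left(1 \right)},-3 \right)} \left(-99\right) \left(-45\right) = \left(-4\right) \left(-99\right) \left(-45\right) = 396 \left(-45\right) = -17820$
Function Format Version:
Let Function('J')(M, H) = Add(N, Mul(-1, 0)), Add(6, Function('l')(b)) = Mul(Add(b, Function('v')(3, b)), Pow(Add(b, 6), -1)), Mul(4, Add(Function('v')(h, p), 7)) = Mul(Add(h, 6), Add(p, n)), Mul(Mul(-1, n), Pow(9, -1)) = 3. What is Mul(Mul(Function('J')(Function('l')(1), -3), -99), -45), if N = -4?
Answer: -17820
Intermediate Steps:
n = -27 (n = Mul(-9, 3) = -27)
Function('v')(h, p) = Add(-7, Mul(Rational(1, 4), Add(-27, p), Add(6, h))) (Function('v')(h, p) = Add(-7, Mul(Rational(1, 4), Mul(Add(h, 6), Add(p, -27)))) = Add(-7, Mul(Rational(1, 4), Mul(Add(6, h), Add(-27, p)))) = Add(-7, Mul(Rational(1, 4), Mul(Add(-27, p), Add(6, h)))) = Add(-7, Mul(Rational(1, 4), Add(-27, p), Add(6, h))))
Function('l')(b) = Add(-6, Mul(Pow(Add(6, b), -1), Add(Rational(-271, 4), Mul(Rational(13, 4), b)))) (Function('l')(b) = Add(-6, Mul(Add(b, Add(Rational(-95, 2), Mul(Rational(-27, 4), 3), Mul(Rational(3, 2), b), Mul(Rational(1, 4), 3, b))), Pow(Add(b, 6), -1))) = Add(-6, Mul(Add(b, Add(Rational(-95, 2), Rational(-81, 4), Mul(Rational(3, 2), b), Mul(Rational(3, 4), b))), Pow(Add(6, b), -1))) = Add(-6, Mul(Add(b, Add(Rational(-271, 4), Mul(Rational(9, 4), b))), Pow(Add(6, b), -1))) = Add(-6, Mul(Add(Rational(-271, 4), Mul(Rational(13, 4), b)), Pow(Add(6, b), -1))) = Add(-6, Mul(Pow(Add(6, b), -1), Add(Rational(-271, 4), Mul(Rational(13, 4), b)))))
Function('J')(M, H) = -4 (Function('J')(M, H) = Add(-4, Mul(-1, 0)) = Add(-4, 0) = -4)
Mul(Mul(Function('J')(Function('l')(1), -3), -99), -45) = Mul(Mul(-4, -99), -45) = Mul(396, -45) = -17820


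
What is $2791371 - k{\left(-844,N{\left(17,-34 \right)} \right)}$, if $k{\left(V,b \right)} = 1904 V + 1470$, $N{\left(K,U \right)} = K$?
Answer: $4396877$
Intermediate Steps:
$k{\left(V,b \right)} = 1470 + 1904 V$
$2791371 - k{\left(-844,N{\left(17,-34 \right)} \right)} = 2791371 - \left(1470 + 1904 \left(-844\right)\right) = 2791371 - \left(1470 - 1606976\right) = 2791371 - -1605506 = 2791371 + 1605506 = 4396877$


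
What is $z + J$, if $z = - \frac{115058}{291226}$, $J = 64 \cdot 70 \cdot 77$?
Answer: $\frac{50230602951}{145613} \approx 3.4496 \cdot 10^{5}$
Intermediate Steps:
$J = 344960$ ($J = 4480 \cdot 77 = 344960$)
$z = - \frac{57529}{145613}$ ($z = \left(-115058\right) \frac{1}{291226} = - \frac{57529}{145613} \approx -0.39508$)
$z + J = - \frac{57529}{145613} + 344960 = \frac{50230602951}{145613}$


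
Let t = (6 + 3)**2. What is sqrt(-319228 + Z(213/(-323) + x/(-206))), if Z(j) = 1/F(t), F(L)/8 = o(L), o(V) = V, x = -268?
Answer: I*sqrt(413719486)/36 ≈ 565.0*I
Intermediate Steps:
t = 81 (t = 9**2 = 81)
F(L) = 8*L
Z(j) = 1/648 (Z(j) = 1/(8*81) = 1/648)
sqrt(-319228 + Z(213/(-323) + x/(-206))) = sqrt(-319228 + 1/648) = sqrt(-206859743/648) = I*sqrt(413719486)/36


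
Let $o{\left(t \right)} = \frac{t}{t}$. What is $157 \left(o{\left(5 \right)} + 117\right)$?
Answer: $18526$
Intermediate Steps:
$o{\left(t \right)} = 1$
$157 \left(o{\left(5 \right)} + 117\right) = 157 \left(1 + 117\right) = 157 \cdot 118 = 18526$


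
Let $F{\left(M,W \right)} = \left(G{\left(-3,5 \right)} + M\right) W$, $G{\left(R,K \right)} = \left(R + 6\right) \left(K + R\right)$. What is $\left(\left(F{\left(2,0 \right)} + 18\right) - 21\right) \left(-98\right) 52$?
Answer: $15288$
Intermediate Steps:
$G{\left(R,K \right)} = \left(6 + R\right) \left(K + R\right)$
$F{\left(M,W \right)} = W \left(6 + M\right)$ ($F{\left(M,W \right)} = \left(\left(\left(-3\right)^{2} + 6 \cdot 5 + 6 \left(-3\right) + 5 \left(-3\right)\right) + M\right) W = \left(\left(9 + 30 - 18 - 15\right) + M\right) W = \left(6 + M\right) W = W \left(6 + M\right)$)
$\left(\left(F{\left(2,0 \right)} + 18\right) - 21\right) \left(-98\right) 52 = \left(\left(0 \left(6 + 2\right) + 18\right) - 21\right) \left(-98\right) 52 = \left(\left(0 \cdot 8 + 18\right) - 21\right) \left(-98\right) 52 = \left(\left(0 + 18\right) - 21\right) \left(-98\right) 52 = \left(18 - 21\right) \left(-98\right) 52 = \left(-3\right) \left(-98\right) 52 = 294 \cdot 52 = 15288$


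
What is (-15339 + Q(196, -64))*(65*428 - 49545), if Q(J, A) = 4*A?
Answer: 338801375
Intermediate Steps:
(-15339 + Q(196, -64))*(65*428 - 49545) = (-15339 + 4*(-64))*(65*428 - 49545) = (-15339 - 256)*(27820 - 49545) = -15595*(-21725) = 338801375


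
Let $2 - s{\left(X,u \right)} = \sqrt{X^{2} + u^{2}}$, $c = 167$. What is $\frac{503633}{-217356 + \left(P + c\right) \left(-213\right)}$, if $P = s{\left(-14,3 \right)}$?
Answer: $- \frac{3271716191}{1645601076} - \frac{2750611 \sqrt{205}}{1645601076} \approx -2.0121$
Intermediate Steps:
$s{\left(X,u \right)} = 2 - \sqrt{X^{2} + u^{2}}$
$P = 2 - \sqrt{205}$ ($P = 2 - \sqrt{\left(-14\right)^{2} + 3^{2}} = 2 - \sqrt{196 + 9} = 2 - \sqrt{205} \approx -12.318$)
$\frac{503633}{-217356 + \left(P + c\right) \left(-213\right)} = \frac{503633}{-217356 + \left(\left(2 - \sqrt{205}\right) + 167\right) \left(-213\right)} = \frac{503633}{-217356 + \left(169 - \sqrt{205}\right) \left(-213\right)} = \frac{503633}{-217356 - \left(35997 - 213 \sqrt{205}\right)} = \frac{503633}{-253353 + 213 \sqrt{205}}$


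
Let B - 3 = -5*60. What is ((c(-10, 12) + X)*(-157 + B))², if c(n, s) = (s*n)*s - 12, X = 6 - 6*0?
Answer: 430971242256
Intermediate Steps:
X = 6 (X = 6 + 0 = 6)
B = -297 (B = 3 - 5*60 = 3 - 300 = -297)
c(n, s) = -12 + n*s² (c(n, s) = (n*s)*s - 12 = n*s² - 12 = -12 + n*s²)
((c(-10, 12) + X)*(-157 + B))² = (((-12 - 10*12²) + 6)*(-157 - 297))² = (((-12 - 10*144) + 6)*(-454))² = (((-12 - 1440) + 6)*(-454))² = ((-1452 + 6)*(-454))² = (-1446*(-454))² = 656484² = 430971242256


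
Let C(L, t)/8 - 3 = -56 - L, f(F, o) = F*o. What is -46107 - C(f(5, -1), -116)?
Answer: -45723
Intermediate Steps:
C(L, t) = -424 - 8*L (C(L, t) = 24 + 8*(-56 - L) = 24 + (-448 - 8*L) = -424 - 8*L)
-46107 - C(f(5, -1), -116) = -46107 - (-424 - 40*(-1)) = -46107 - (-424 - 8*(-5)) = -46107 - (-424 + 40) = -46107 - 1*(-384) = -46107 + 384 = -45723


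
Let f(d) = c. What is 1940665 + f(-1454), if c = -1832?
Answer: 1938833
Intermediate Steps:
f(d) = -1832
1940665 + f(-1454) = 1940665 - 1832 = 1938833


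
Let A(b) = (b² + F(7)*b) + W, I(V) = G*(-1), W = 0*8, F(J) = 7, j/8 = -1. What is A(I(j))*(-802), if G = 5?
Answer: 8020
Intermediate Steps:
j = -8 (j = 8*(-1) = -8)
W = 0
I(V) = -5 (I(V) = 5*(-1) = -5)
A(b) = b² + 7*b (A(b) = (b² + 7*b) + 0 = b² + 7*b)
A(I(j))*(-802) = -5*(7 - 5)*(-802) = -5*2*(-802) = -10*(-802) = 8020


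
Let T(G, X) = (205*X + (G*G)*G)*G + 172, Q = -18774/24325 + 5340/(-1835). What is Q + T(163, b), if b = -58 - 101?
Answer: 893491348662506/1275325 ≈ 7.0060e+8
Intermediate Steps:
b = -159
Q = -4695594/1275325 (Q = -18774*1/24325 + 5340*(-1/1835) = -2682/3475 - 1068/367 = -4695594/1275325 ≈ -3.6819)
T(G, X) = 172 + G*(G³ + 205*X) (T(G, X) = (205*X + G²*G)*G + 172 = (205*X + G³)*G + 172 = (G³ + 205*X)*G + 172 = G*(G³ + 205*X) + 172 = 172 + G*(G³ + 205*X))
Q + T(163, b) = -4695594/1275325 + (172 + 163⁴ + 205*163*(-159)) = -4695594/1275325 + (172 + 705911761 - 5312985) = -4695594/1275325 + 700598948 = 893491348662506/1275325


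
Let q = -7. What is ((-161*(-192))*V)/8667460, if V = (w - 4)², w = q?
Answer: 935088/2166865 ≈ 0.43154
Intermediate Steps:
w = -7
V = 121 (V = (-7 - 4)² = (-11)² = 121)
((-161*(-192))*V)/8667460 = (-161*(-192)*121)/8667460 = (30912*121)*(1/8667460) = 3740352*(1/8667460) = 935088/2166865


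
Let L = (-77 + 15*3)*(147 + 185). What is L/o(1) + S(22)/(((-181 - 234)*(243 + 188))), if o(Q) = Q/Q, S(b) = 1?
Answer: -1900261761/178865 ≈ -10624.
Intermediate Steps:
L = -10624 (L = (-77 + 45)*332 = -32*332 = -10624)
o(Q) = 1
L/o(1) + S(22)/(((-181 - 234)*(243 + 188))) = -10624/1 + 1/((-181 - 234)*(243 + 188)) = -10624*1 + 1/(-415*431) = -10624 + 1/(-178865) = -10624 + 1*(-1/178865) = -10624 - 1/178865 = -1900261761/178865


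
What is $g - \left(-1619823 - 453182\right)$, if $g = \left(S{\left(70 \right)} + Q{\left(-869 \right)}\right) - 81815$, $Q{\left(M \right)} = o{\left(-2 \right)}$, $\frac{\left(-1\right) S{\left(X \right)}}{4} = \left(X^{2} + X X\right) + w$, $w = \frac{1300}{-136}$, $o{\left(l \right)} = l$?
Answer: $\frac{33184446}{17} \approx 1.952 \cdot 10^{6}$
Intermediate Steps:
$w = - \frac{325}{34}$ ($w = 1300 \left(- \frac{1}{136}\right) = - \frac{325}{34} \approx -9.5588$)
$S{\left(X \right)} = \frac{650}{17} - 8 X^{2}$ ($S{\left(X \right)} = - 4 \left(\left(X^{2} + X X\right) - \frac{325}{34}\right) = - 4 \left(\left(X^{2} + X^{2}\right) - \frac{325}{34}\right) = - 4 \left(2 X^{2} - \frac{325}{34}\right) = - 4 \left(- \frac{325}{34} + 2 X^{2}\right) = \frac{650}{17} - 8 X^{2}$)
$Q{\left(M \right)} = -2$
$g = - \frac{2056639}{17}$ ($g = \left(\left(\frac{650}{17} - 8 \cdot 70^{2}\right) - 2\right) - 81815 = \left(\left(\frac{650}{17} - 39200\right) - 2\right) - 81815 = \left(- \frac{665750}{17} - 2\right) - 81815 = - \frac{665784}{17} - 81815 = - \frac{2056639}{17} \approx -1.2098 \cdot 10^{5}$)
$g - \left(-1619823 - 453182\right) = - \frac{2056639}{17} - \left(-1619823 - 453182\right) = - \frac{2056639}{17} - -2073005 = - \frac{2056639}{17} + 2073005 = \frac{33184446}{17}$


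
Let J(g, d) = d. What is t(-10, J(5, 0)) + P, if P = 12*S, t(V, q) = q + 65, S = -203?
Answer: -2371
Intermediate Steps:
t(V, q) = 65 + q
P = -2436 (P = 12*(-203) = -2436)
t(-10, J(5, 0)) + P = (65 + 0) - 2436 = 65 - 2436 = -2371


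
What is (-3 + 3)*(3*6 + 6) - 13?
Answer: -13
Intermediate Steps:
(-3 + 3)*(3*6 + 6) - 13 = 0*(18 + 6) - 13 = 0*24 - 13 = 0 - 13 = -13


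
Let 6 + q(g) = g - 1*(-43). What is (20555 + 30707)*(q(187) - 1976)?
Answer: -89811024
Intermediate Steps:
q(g) = 37 + g (q(g) = -6 + (g - 1*(-43)) = -6 + (g + 43) = -6 + (43 + g) = 37 + g)
(20555 + 30707)*(q(187) - 1976) = (20555 + 30707)*((37 + 187) - 1976) = 51262*(224 - 1976) = 51262*(-1752) = -89811024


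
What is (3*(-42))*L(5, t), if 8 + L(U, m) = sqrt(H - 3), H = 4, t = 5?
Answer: 882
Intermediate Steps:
L(U, m) = -7 (L(U, m) = -8 + sqrt(4 - 3) = -8 + sqrt(1) = -8 + 1 = -7)
(3*(-42))*L(5, t) = (3*(-42))*(-7) = -126*(-7) = 882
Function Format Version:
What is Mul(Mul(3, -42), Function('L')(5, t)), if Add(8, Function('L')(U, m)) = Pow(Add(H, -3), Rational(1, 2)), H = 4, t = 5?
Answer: 882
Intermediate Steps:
Function('L')(U, m) = -7 (Function('L')(U, m) = Add(-8, Pow(Add(4, -3), Rational(1, 2))) = Add(-8, Pow(1, Rational(1, 2))) = Add(-8, 1) = -7)
Mul(Mul(3, -42), Function('L')(5, t)) = Mul(Mul(3, -42), -7) = Mul(-126, -7) = 882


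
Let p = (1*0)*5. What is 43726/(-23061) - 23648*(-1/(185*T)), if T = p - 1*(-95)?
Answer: -223137922/405297075 ≈ -0.55055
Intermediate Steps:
p = 0 (p = 0*5 = 0)
T = 95 (T = 0 - 1*(-95) = 0 + 95 = 95)
43726/(-23061) - 23648*(-1/(185*T)) = 43726/(-23061) - 23648/((-185*95)) = 43726*(-1/23061) - 23648/(-17575) = -43726/23061 - 23648*(-1/17575) = -43726/23061 + 23648/17575 = -223137922/405297075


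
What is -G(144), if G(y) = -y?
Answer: 144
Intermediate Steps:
-G(144) = -(-1)*144 = -1*(-144) = 144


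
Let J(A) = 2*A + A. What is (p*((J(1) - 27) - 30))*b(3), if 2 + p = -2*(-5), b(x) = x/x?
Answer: -432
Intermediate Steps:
b(x) = 1
J(A) = 3*A
p = 8 (p = -2 - 2*(-5) = -2 + 10 = 8)
(p*((J(1) - 27) - 30))*b(3) = (8*((3*1 - 27) - 30))*1 = (8*((3 - 27) - 30))*1 = (8*(-24 - 30))*1 = (8*(-54))*1 = -432*1 = -432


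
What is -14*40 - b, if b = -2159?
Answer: 1599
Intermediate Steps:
-14*40 - b = -14*40 - 1*(-2159) = -560 + 2159 = 1599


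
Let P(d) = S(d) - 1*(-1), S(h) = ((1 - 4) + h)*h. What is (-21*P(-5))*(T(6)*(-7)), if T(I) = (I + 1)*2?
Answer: 84378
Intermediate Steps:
S(h) = h*(-3 + h) (S(h) = (-3 + h)*h = h*(-3 + h))
T(I) = 2 + 2*I (T(I) = (1 + I)*2 = 2 + 2*I)
P(d) = 1 + d*(-3 + d) (P(d) = d*(-3 + d) - 1*(-1) = d*(-3 + d) + 1 = 1 + d*(-3 + d))
(-21*P(-5))*(T(6)*(-7)) = (-21*(1 - 5*(-3 - 5)))*((2 + 2*6)*(-7)) = (-21*(1 - 5*(-8)))*((2 + 12)*(-7)) = (-21*(1 + 40))*(14*(-7)) = -21*41*(-98) = -861*(-98) = 84378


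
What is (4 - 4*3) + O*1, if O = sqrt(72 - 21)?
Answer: -8 + sqrt(51) ≈ -0.85857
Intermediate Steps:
O = sqrt(51) ≈ 7.1414
(4 - 4*3) + O*1 = (4 - 4*3) + sqrt(51)*1 = (4 - 12) + sqrt(51) = -8 + sqrt(51)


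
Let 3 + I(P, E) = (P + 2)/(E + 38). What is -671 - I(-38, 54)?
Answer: -15355/23 ≈ -667.61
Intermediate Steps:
I(P, E) = -3 + (2 + P)/(38 + E) (I(P, E) = -3 + (P + 2)/(E + 38) = -3 + (2 + P)/(38 + E))
-671 - I(-38, 54) = -671 - (-112 - 38 - 3*54)/(38 + 54) = -671 - (-112 - 38 - 162)/92 = -671 - (-312)/92 = -671 - 1*(-78/23) = -671 + 78/23 = -15355/23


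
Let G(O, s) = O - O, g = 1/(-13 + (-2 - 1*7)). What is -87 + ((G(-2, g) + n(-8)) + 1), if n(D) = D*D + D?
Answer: -30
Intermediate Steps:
g = -1/22 (g = 1/(-13 + (-2 - 7)) = 1/(-13 - 9) = 1/(-22) = -1/22 ≈ -0.045455)
G(O, s) = 0
n(D) = D + D² (n(D) = D² + D = D + D²)
-87 + ((G(-2, g) + n(-8)) + 1) = -87 + ((0 - 8*(1 - 8)) + 1) = -87 + ((0 - 8*(-7)) + 1) = -87 + ((0 + 56) + 1) = -87 + (56 + 1) = -87 + 57 = -30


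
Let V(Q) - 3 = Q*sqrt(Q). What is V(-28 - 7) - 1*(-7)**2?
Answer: -46 - 35*I*sqrt(35) ≈ -46.0 - 207.06*I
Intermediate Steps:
V(Q) = 3 + Q**(3/2) (V(Q) = 3 + Q*sqrt(Q) = 3 + Q**(3/2))
V(-28 - 7) - 1*(-7)**2 = (3 + (-28 - 7)**(3/2)) - 1*(-7)**2 = (3 + (-35)**(3/2)) - 1*49 = (3 - 35*I*sqrt(35)) - 49 = -46 - 35*I*sqrt(35)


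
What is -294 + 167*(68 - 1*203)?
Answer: -22839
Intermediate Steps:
-294 + 167*(68 - 1*203) = -294 + 167*(68 - 203) = -294 + 167*(-135) = -294 - 22545 = -22839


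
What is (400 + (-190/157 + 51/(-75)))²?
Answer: 2441659381561/15405625 ≈ 1.5849e+5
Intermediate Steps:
(400 + (-190/157 + 51/(-75)))² = (400 + (-190*1/157 + 51*(-1/75)))² = (400 + (-190/157 - 17/25))² = (400 - 7419/3925)² = (1562581/3925)² = 2441659381561/15405625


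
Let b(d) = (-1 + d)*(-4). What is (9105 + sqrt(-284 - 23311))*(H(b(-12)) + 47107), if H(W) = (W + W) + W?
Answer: 430329615 + 519893*I*sqrt(195) ≈ 4.3033e+8 + 7.2599e+6*I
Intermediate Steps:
b(d) = 4 - 4*d
H(W) = 3*W (H(W) = 2*W + W = 3*W)
(9105 + sqrt(-284 - 23311))*(H(b(-12)) + 47107) = (9105 + sqrt(-284 - 23311))*(3*(4 - 4*(-12)) + 47107) = (9105 + sqrt(-23595))*(3*(4 + 48) + 47107) = (9105 + 11*I*sqrt(195))*(3*52 + 47107) = (9105 + 11*I*sqrt(195))*(156 + 47107) = (9105 + 11*I*sqrt(195))*47263 = 430329615 + 519893*I*sqrt(195)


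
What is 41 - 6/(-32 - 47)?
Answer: 3245/79 ≈ 41.076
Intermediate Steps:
41 - 6/(-32 - 47) = 41 - 6/(-79) = 41 - 1/79*(-6) = 41 + 6/79 = 3245/79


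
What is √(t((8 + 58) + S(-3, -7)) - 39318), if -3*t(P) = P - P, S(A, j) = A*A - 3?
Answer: I*√39318 ≈ 198.29*I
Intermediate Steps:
S(A, j) = -3 + A² (S(A, j) = A² - 3 = -3 + A²)
t(P) = 0 (t(P) = -(P - P)/3 = -⅓*0 = 0)
√(t((8 + 58) + S(-3, -7)) - 39318) = √(0 - 39318) = √(-39318) = I*√39318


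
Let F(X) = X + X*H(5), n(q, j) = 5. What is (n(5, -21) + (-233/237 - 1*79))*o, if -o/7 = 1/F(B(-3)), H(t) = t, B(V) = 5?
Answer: 124397/7110 ≈ 17.496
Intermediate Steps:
F(X) = 6*X (F(X) = X + X*5 = X + 5*X = 6*X)
o = -7/30 (o = -7/(6*5) = -7/30 ≈ -0.23333)
(n(5, -21) + (-233/237 - 1*79))*o = (5 + (-233/237 - 1*79))*(-7/30) = (5 + (-233*1/237 - 79))*(-7/30) = (5 + (-233/237 - 79))*(-7/30) = (5 - 18956/237)*(-7/30) = -17771/237*(-7/30) = 124397/7110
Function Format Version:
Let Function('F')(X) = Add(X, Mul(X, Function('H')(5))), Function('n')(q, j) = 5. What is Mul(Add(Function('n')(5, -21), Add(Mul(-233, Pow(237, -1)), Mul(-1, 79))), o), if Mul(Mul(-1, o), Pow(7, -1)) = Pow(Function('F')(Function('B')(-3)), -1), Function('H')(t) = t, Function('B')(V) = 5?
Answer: Rational(124397, 7110) ≈ 17.496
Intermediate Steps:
Function('F')(X) = Mul(6, X) (Function('F')(X) = Add(X, Mul(X, 5)) = Add(X, Mul(5, X)) = Mul(6, X))
o = Rational(-7, 30) (o = Mul(-7, Pow(Mul(6, 5), -1)) = Mul(-7, Pow(30, -1)) = Mul(-7, Rational(1, 30)) = Rational(-7, 30) ≈ -0.23333)
Mul(Add(Function('n')(5, -21), Add(Mul(-233, Pow(237, -1)), Mul(-1, 79))), o) = Mul(Add(5, Add(Mul(-233, Pow(237, -1)), Mul(-1, 79))), Rational(-7, 30)) = Mul(Add(5, Add(Mul(-233, Rational(1, 237)), -79)), Rational(-7, 30)) = Mul(Add(5, Add(Rational(-233, 237), -79)), Rational(-7, 30)) = Mul(Add(5, Rational(-18956, 237)), Rational(-7, 30)) = Mul(Rational(-17771, 237), Rational(-7, 30)) = Rational(124397, 7110)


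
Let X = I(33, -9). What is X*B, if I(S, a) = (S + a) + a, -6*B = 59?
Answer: -295/2 ≈ -147.50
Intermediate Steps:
B = -59/6 (B = -⅙*59 = -59/6 ≈ -9.8333)
I(S, a) = S + 2*a
X = 15 (X = 33 + 2*(-9) = 33 - 18 = 15)
X*B = 15*(-59/6) = -295/2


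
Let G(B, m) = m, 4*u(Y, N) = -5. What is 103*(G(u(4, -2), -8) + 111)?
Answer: 10609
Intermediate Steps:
u(Y, N) = -5/4 (u(Y, N) = (¼)*(-5) = -5/4)
103*(G(u(4, -2), -8) + 111) = 103*(-8 + 111) = 103*103 = 10609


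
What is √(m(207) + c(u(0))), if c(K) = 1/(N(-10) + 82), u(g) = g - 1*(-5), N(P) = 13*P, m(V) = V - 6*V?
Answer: I*√149043/12 ≈ 32.172*I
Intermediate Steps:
m(V) = -5*V
u(g) = 5 + g (u(g) = g + 5 = 5 + g)
c(K) = -1/48 (c(K) = 1/(13*(-10) + 82) = 1/(-130 + 82) = 1/(-48) = -1/48)
√(m(207) + c(u(0))) = √(-5*207 - 1/48) = √(-1035 - 1/48) = √(-49681/48) = I*√149043/12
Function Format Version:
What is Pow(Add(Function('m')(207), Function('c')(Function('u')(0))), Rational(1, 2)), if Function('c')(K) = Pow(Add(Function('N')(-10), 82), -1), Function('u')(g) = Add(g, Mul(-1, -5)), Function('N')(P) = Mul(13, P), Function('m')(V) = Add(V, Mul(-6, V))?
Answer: Mul(Rational(1, 12), I, Pow(149043, Rational(1, 2))) ≈ Mul(32.172, I)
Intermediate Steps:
Function('m')(V) = Mul(-5, V)
Function('u')(g) = Add(5, g) (Function('u')(g) = Add(g, 5) = Add(5, g))
Function('c')(K) = Rational(-1, 48) (Function('c')(K) = Pow(Add(Mul(13, -10), 82), -1) = Pow(Add(-130, 82), -1) = Pow(-48, -1) = Rational(-1, 48))
Pow(Add(Function('m')(207), Function('c')(Function('u')(0))), Rational(1, 2)) = Pow(Add(Mul(-5, 207), Rational(-1, 48)), Rational(1, 2)) = Pow(Add(-1035, Rational(-1, 48)), Rational(1, 2)) = Pow(Rational(-49681, 48), Rational(1, 2)) = Mul(Rational(1, 12), I, Pow(149043, Rational(1, 2)))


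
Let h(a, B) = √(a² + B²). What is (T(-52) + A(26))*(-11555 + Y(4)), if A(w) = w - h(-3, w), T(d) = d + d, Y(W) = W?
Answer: 900978 + 11551*√685 ≈ 1.2033e+6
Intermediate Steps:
T(d) = 2*d
h(a, B) = √(B² + a²)
A(w) = w - √(9 + w²) (A(w) = w - √(w² + (-3)²) = w - √(w² + 9) = w - √(9 + w²))
(T(-52) + A(26))*(-11555 + Y(4)) = (2*(-52) + (26 - √(9 + 26²)))*(-11555 + 4) = (-104 + (26 - √(9 + 676)))*(-11551) = (-104 + (26 - √685))*(-11551) = (-78 - √685)*(-11551) = 900978 + 11551*√685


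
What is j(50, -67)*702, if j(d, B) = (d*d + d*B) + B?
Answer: -643734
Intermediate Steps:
j(d, B) = B + d² + B*d (j(d, B) = (d² + B*d) + B = B + d² + B*d)
j(50, -67)*702 = (-67 + 50² - 67*50)*702 = (-67 + 2500 - 3350)*702 = -917*702 = -643734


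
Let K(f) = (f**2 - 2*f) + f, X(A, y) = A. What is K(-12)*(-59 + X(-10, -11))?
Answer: -10764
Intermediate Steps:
K(f) = f**2 - f
K(-12)*(-59 + X(-10, -11)) = (-12*(-1 - 12))*(-59 - 10) = -12*(-13)*(-69) = 156*(-69) = -10764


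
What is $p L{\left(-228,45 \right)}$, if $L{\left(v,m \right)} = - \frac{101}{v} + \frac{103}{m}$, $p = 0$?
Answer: $0$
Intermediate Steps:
$p L{\left(-228,45 \right)} = 0 \left(- \frac{101}{-228} + \frac{103}{45}\right) = 0 \left(\left(-101\right) \left(- \frac{1}{228}\right) + 103 \cdot \frac{1}{45}\right) = 0 \left(\frac{101}{228} + \frac{103}{45}\right) = 0 \cdot \frac{9343}{3420} = 0$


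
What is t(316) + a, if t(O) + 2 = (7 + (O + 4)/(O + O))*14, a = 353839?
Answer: 27961425/79 ≈ 3.5394e+5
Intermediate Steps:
t(O) = 96 + 7*(4 + O)/O (t(O) = -2 + (7 + (O + 4)/(O + O))*14 = -2 + (7 + (4 + O)/((2*O)))*14 = -2 + (7 + (4 + O)*(1/(2*O)))*14 = -2 + (7 + (4 + O)/(2*O))*14 = -2 + (98 + 7*(4 + O)/O) = 96 + 7*(4 + O)/O)
t(316) + a = (103 + 28/316) + 353839 = (103 + 28*(1/316)) + 353839 = (103 + 7/79) + 353839 = 8144/79 + 353839 = 27961425/79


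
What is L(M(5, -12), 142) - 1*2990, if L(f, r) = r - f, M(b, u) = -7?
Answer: -2841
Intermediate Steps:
L(M(5, -12), 142) - 1*2990 = (142 - 1*(-7)) - 1*2990 = (142 + 7) - 2990 = 149 - 2990 = -2841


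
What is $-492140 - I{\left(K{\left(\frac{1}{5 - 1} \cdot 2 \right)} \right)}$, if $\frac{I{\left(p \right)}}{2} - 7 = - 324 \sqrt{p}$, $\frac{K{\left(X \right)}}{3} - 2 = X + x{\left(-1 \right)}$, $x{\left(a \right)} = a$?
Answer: $-492154 + 972 \sqrt{2} \approx -4.9078 \cdot 10^{5}$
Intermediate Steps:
$K{\left(X \right)} = 3 + 3 X$ ($K{\left(X \right)} = 6 + 3 \left(X - 1\right) = 6 + 3 \left(-1 + X\right) = 6 + \left(-3 + 3 X\right) = 3 + 3 X$)
$I{\left(p \right)} = 14 - 648 \sqrt{p}$ ($I{\left(p \right)} = 14 + 2 \left(- 324 \sqrt{p}\right) = 14 - 648 \sqrt{p}$)
$-492140 - I{\left(K{\left(\frac{1}{5 - 1} \cdot 2 \right)} \right)} = -492140 - \left(14 - 648 \sqrt{3 + 3 \frac{1}{5 - 1} \cdot 2}\right) = -492140 - \left(14 - 648 \sqrt{3 + 3 \cdot \frac{1}{4} \cdot 2}\right) = -492140 - \left(14 - 648 \sqrt{3 + 3 \cdot \frac{1}{2}}\right) = -492140 - \left(14 - 648 \sqrt{3 + \frac{3}{2}}\right) = -492140 - \left(14 - 648 \sqrt{\frac{9}{2}}\right) = -492140 - \left(14 - 648 \frac{3 \sqrt{2}}{2}\right) = -492140 - \left(14 - 972 \sqrt{2}\right) = -492154 + 972 \sqrt{2}$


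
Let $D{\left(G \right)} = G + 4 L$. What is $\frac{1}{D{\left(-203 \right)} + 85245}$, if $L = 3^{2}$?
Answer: $\frac{1}{85078} \approx 1.1754 \cdot 10^{-5}$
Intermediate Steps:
$L = 9$
$D{\left(G \right)} = 36 + G$ ($D{\left(G \right)} = G + 4 \cdot 9 = G + 36 = 36 + G$)
$\frac{1}{D{\left(-203 \right)} + 85245} = \frac{1}{\left(36 - 203\right) + 85245} = \frac{1}{-167 + 85245} = \frac{1}{85078}$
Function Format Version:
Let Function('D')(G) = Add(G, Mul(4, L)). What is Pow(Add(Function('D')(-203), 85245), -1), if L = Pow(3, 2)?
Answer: Rational(1, 85078) ≈ 1.1754e-5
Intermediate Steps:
L = 9
Function('D')(G) = Add(36, G) (Function('D')(G) = Add(G, Mul(4, 9)) = Add(G, 36) = Add(36, G))
Pow(Add(Function('D')(-203), 85245), -1) = Pow(Add(Add(36, -203), 85245), -1) = Pow(Add(-167, 85245), -1) = Pow(85078, -1) = Rational(1, 85078)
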